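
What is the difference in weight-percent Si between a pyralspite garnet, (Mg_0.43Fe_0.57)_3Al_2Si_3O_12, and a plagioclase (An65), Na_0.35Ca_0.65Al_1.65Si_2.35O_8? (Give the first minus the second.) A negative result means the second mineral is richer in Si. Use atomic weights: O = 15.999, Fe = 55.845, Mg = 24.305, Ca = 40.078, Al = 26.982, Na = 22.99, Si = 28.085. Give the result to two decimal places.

-5.78 percentage points

Si in (Mg_0.43Fe_0.57)_3Al_2Si_3O_12: molar mass 457.055 g/mol; 3×28.085 = 84.255 g → 18.43 wt%.
Si in Na_0.35Ca_0.65Al_1.65Si_2.35O_8: molar mass 272.609 g/mol; 2.35×28.085 = 66.000 g → 24.21 wt%.
Difference = 18.43 − 24.21 = -5.78 percentage points.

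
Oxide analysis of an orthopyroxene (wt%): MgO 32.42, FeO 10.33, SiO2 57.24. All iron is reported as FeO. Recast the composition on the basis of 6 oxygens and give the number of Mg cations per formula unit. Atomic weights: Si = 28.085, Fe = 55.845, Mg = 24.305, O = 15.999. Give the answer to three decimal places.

MgO: 32.42/40.304 = 0.80439 mol → 0.80439 mol Mg, 0.80439 mol O.
FeO: 10.33/71.844 = 0.14378 mol → 0.14378 mol Fe, 0.14378 mol O.
SiO2: 57.24/60.083 = 0.95268 mol → 0.95268 mol Si, 1.90536 mol O.
Total oxygen = 2.85353 mol. Normalization factor = 6/2.85353 = 2.10266.
Mg per 6 O = 0.80439 × 2.10266 = 1.691.

1.691 Mg apfu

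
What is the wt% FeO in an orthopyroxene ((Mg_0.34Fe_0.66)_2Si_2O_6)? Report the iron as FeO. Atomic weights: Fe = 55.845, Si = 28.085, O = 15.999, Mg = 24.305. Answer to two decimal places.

Molar mass of (Mg_0.34Fe_0.66)_2Si_2O_6 = 0.68×24.305 + 1.32×55.845 + 2×28.085 + 6×15.999 = 242.407 g/mol.
Each formula unit contains 1.32 Fe, equivalent to 1.32/1 = 1.3200 mol FeO.
M(FeO) = 1×55.845 + 1×15.999 = 71.844 g/mol.
Mass of FeO per formula unit = 1.3200 × 71.844 = 94.834 g.
FeO wt% = 94.834 / 242.407 × 100 = 39.12%.

39.12 wt%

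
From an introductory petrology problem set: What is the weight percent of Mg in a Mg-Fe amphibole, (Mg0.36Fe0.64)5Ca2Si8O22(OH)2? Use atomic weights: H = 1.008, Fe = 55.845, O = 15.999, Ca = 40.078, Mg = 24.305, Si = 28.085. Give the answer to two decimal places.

4.79 mass %

Molar mass of (Mg0.36Fe0.64)5Ca2Si8O22(OH)2: 1.80·24.305 + 3.20·55.845 + 2·40.078 + 8·28.085 + 24·15.999 + 2·1.008 = 913.281 g/mol.
Mass of Mg per formula unit: 1.80 × 24.305 = 43.749 g.
Weight fraction Mg = 43.749 / 913.281 = 0.0479.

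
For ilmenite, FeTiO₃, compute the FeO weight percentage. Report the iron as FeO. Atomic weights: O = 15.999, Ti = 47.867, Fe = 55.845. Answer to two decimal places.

47.36 wt%

Molar mass of FeTiO₃ = 1×55.845 + 1×47.867 + 3×15.999 = 151.709 g/mol.
Each formula unit contains 1 Fe, equivalent to 1/1 = 1.0000 mol FeO.
M(FeO) = 1×55.845 + 1×15.999 = 71.844 g/mol.
Mass of FeO per formula unit = 1.0000 × 71.844 = 71.844 g.
FeO wt% = 71.844 / 151.709 × 100 = 47.36%.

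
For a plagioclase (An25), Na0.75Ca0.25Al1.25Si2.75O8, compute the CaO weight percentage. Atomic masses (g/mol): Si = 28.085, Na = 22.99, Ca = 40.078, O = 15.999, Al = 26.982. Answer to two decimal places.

M(Na0.75Ca0.25Al1.25Si2.75O8) = 266.215 g/mol; M(CaO) = 56.077 g/mol.
Moles CaO per formula unit = 0.25 Ca ÷ 1 = 0.2500.
CaO fraction = (0.2500 × 56.077) / 266.215 = 14.019/266.215 = 0.0527.

5.27 wt%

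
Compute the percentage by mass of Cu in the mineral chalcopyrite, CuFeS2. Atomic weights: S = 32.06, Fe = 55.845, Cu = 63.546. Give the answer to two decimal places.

Molar mass of CuFeS2: 1·63.546 + 1·55.845 + 2·32.06 = 183.511 g/mol.
Mass of Cu per formula unit: 1 × 63.546 = 63.546 g.
Weight fraction Cu = 63.546 / 183.511 = 0.3463.

34.63 mass %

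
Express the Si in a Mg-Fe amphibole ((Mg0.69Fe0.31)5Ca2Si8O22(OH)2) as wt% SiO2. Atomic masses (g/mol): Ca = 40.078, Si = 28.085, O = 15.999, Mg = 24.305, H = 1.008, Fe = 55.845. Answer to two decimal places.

M((Mg0.69Fe0.31)5Ca2Si8O22(OH)2) = 861.240 g/mol; M(SiO2) = 60.083 g/mol.
Moles SiO2 per formula unit = 8 Si ÷ 1 = 8.0000.
SiO2 fraction = (8.0000 × 60.083) / 861.240 = 480.664/861.240 = 0.5581.

55.81 wt%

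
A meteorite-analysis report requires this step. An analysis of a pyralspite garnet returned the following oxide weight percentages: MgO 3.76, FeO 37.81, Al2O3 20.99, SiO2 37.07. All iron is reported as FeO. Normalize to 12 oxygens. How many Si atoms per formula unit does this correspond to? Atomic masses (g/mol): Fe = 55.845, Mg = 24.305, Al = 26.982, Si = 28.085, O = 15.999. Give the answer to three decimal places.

2.996 Si apfu

MgO: 3.76/40.304 = 0.09329 mol → 0.09329 mol Mg, 0.09329 mol O.
FeO: 37.81/71.844 = 0.52628 mol → 0.52628 mol Fe, 0.52628 mol O.
Al2O3: 20.99/101.961 = 0.20586 mol → 0.41172 mol Al, 0.61758 mol O.
SiO2: 37.07/60.083 = 0.61698 mol → 0.61698 mol Si, 1.23396 mol O.
Total oxygen = 2.47111 mol. Normalization factor = 12/2.47111 = 4.85612.
Si per 12 O = 0.61698 × 4.85612 = 2.996.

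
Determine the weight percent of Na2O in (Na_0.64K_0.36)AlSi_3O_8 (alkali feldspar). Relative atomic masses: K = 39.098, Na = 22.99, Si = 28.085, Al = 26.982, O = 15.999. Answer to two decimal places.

7.40 wt%

Molar mass of (Na_0.64K_0.36)AlSi_3O_8 = 0.64×22.99 + 0.36×39.098 + 1×26.982 + 3×28.085 + 8×15.999 = 268.018 g/mol.
Each formula unit contains 0.64 Na, equivalent to 0.64/2 = 0.3200 mol Na2O.
M(Na2O) = 2×22.99 + 1×15.999 = 61.979 g/mol.
Mass of Na2O per formula unit = 0.3200 × 61.979 = 19.833 g.
Na2O wt% = 19.833 / 268.018 × 100 = 7.40%.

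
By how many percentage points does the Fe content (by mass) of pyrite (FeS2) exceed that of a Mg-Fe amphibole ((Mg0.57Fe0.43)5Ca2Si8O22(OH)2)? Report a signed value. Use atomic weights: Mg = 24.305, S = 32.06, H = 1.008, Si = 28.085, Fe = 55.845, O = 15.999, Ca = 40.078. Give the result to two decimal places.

32.91 percentage points

Fe in FeS2: molar mass 119.965 g/mol; 1×55.845 = 55.845 g → 46.55 wt%.
Fe in (Mg0.57Fe0.43)5Ca2Si8O22(OH)2: molar mass 880.164 g/mol; 2.15×55.845 = 120.067 g → 13.64 wt%.
Difference = 46.55 − 13.64 = 32.91 percentage points.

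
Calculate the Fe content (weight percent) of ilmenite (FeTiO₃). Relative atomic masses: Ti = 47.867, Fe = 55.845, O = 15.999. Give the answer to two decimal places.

36.81 weight percent

Formula mass = 1*55.845 + 1*47.867 + 3*15.999 = 151.709 g/mol, of which 55.845 g is Fe.
So Fe makes up 55.845/151.709 = 0.3681 of the mass, i.e. 36.81%.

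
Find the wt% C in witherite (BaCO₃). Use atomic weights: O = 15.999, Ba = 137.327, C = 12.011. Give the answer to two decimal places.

Molar mass of BaCO₃: 1×137.327 + 1×12.011 + 3×15.999 = 197.335 g/mol.
Mass of C per formula unit: 1 × 12.011 = 12.011 g.
Weight fraction C = 12.011 / 197.335 = 0.0609.

6.09 wt%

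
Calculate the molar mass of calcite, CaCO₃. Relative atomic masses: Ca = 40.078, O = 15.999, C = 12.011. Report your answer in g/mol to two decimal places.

100.09 g/mol

M = 1*40.078 + 1*12.011 + 3*15.999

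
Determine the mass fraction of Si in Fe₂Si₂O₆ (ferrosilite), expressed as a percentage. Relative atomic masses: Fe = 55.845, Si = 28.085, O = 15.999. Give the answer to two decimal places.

Formula mass = 2·55.845 + 2·28.085 + 6·15.999 = 263.854 g/mol, of which 56.170 g is Si.
So Si makes up 56.170/263.854 = 0.2129 of the mass, i.e. 21.29%.

21.29 mass %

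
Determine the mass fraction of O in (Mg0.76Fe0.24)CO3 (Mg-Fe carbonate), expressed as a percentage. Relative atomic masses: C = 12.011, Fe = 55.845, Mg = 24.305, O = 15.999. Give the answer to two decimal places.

52.24 wt%

Formula mass = 0.76×24.305 + 0.24×55.845 + 1×12.011 + 3×15.999 = 91.883 g/mol, of which 47.997 g is O.
So O makes up 47.997/91.883 = 0.5224 of the mass, i.e. 52.24%.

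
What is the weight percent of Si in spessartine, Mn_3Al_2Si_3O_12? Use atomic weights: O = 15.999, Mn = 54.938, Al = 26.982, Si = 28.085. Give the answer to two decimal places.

Molar mass of Mn_3Al_2Si_3O_12: 3×54.938 + 2×26.982 + 3×28.085 + 12×15.999 = 495.021 g/mol.
Mass of Si per formula unit: 3 × 28.085 = 84.255 g.
Weight fraction Si = 84.255 / 495.021 = 0.1702.

17.02 weight percent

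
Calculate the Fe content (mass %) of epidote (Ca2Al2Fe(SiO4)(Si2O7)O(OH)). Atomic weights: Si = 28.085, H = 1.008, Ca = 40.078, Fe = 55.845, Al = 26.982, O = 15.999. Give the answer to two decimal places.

11.56 mass %

Molar mass of Ca2Al2Fe(SiO4)(Si2O7)O(OH): 2*40.078 + 2*26.982 + 1*55.845 + 3*28.085 + 13*15.999 + 1*1.008 = 483.215 g/mol.
Mass of Fe per formula unit: 1 × 55.845 = 55.845 g.
Weight fraction Fe = 55.845 / 483.215 = 0.1156.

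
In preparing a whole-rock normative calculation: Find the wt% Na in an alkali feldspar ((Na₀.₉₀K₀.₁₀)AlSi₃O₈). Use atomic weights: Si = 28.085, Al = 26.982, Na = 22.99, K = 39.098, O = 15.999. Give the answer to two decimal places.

Formula mass = 0.90×22.99 + 0.10×39.098 + 1×26.982 + 3×28.085 + 8×15.999 = 263.830 g/mol, of which 20.691 g is Na.
So Na makes up 20.691/263.830 = 0.0784 of the mass, i.e. 7.84%.

7.84 mass %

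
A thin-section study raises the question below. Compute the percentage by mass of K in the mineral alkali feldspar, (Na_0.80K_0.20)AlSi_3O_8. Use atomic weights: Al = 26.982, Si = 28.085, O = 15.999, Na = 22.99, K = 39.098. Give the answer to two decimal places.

Molar mass of (Na_0.80K_0.20)AlSi_3O_8: 0.80·22.99 + 0.20·39.098 + 1·26.982 + 3·28.085 + 8·15.999 = 265.441 g/mol.
Mass of K per formula unit: 0.20 × 39.098 = 7.820 g.
Weight fraction K = 7.820 / 265.441 = 0.0295.

2.95 wt%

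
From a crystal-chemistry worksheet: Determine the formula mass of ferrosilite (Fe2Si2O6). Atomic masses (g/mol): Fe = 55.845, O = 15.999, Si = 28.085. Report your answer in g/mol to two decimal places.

Fe: 2 × 55.845 = 111.6900
Si: 2 × 28.085 = 56.1700
O: 6 × 15.999 = 95.9940
Summing the contributions gives the formula mass.

263.85 g/mol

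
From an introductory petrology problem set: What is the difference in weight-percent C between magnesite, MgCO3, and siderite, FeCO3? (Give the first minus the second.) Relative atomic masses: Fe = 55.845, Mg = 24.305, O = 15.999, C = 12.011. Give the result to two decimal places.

3.88 percentage points

M(MgCO3) = 84.313 g/mol, so wt% C = 12.011/84.313 × 100 = 14.25%.
M(FeCO3) = 115.853 g/mol, so wt% C = 12.011/115.853 × 100 = 10.37%.
14.25 − 10.37 = 3.88 pp.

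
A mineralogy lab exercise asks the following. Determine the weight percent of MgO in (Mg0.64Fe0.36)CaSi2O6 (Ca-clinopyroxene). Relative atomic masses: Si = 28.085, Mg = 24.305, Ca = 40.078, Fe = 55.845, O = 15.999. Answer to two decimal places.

Formula mass = 227.901 g/mol.
0.64 Mg → 0.6400 mol MgO per formula unit; M(MgO) = 40.304, so MgO mass = 25.795 g.
25.795/227.901 × 100 = 11.32 wt%.

11.32 wt%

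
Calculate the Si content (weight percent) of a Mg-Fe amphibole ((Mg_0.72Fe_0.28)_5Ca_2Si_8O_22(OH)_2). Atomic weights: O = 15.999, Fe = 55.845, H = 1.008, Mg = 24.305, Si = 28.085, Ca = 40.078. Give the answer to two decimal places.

Molar mass of (Mg_0.72Fe_0.28)_5Ca_2Si_8O_22(OH)_2: 3.60·24.305 + 1.40·55.845 + 2·40.078 + 8·28.085 + 24·15.999 + 2·1.008 = 856.509 g/mol.
Mass of Si per formula unit: 8 × 28.085 = 224.680 g.
Weight fraction Si = 224.680 / 856.509 = 0.2623.

26.23 weight percent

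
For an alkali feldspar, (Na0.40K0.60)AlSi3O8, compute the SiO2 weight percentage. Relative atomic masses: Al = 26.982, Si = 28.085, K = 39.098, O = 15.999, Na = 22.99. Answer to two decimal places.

66.30 wt%

M((Na0.40K0.60)AlSi3O8) = 271.884 g/mol; M(SiO2) = 60.083 g/mol.
Moles SiO2 per formula unit = 3 Si ÷ 1 = 3.0000.
SiO2 fraction = (3.0000 × 60.083) / 271.884 = 180.249/271.884 = 0.6630.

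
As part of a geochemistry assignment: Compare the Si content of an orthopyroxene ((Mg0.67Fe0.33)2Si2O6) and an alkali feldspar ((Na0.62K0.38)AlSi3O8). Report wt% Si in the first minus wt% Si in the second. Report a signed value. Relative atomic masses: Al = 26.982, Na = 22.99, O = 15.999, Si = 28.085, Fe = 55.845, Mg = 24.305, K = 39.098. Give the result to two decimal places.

M((Mg0.67Fe0.33)2Si2O6) = 221.590 g/mol, so wt% Si = 56.170/221.590 × 100 = 25.35%.
M((Na0.62K0.38)AlSi3O8) = 268.340 g/mol, so wt% Si = 84.255/268.340 × 100 = 31.40%.
25.35 − 31.40 = -6.05 pp.

-6.05 percentage points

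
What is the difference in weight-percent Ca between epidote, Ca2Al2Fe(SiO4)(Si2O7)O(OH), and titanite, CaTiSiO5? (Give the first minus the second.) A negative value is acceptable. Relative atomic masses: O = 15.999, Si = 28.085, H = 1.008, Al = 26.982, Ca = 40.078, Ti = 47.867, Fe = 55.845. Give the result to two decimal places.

First mineral: 80.156 g Ca in 483.215 g formula = 16.59 wt% Ca.
Second mineral: 40.078 g Ca in 196.025 g formula = 20.45 wt% Ca.
16.59% − 20.45% gives a difference of -3.86 percentage points.

-3.86 percentage points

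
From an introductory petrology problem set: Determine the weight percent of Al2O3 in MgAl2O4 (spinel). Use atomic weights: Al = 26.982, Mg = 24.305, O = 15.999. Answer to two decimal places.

71.67 wt%

M(MgAl2O4) = 142.265 g/mol; M(Al2O3) = 101.961 g/mol.
Moles Al2O3 per formula unit = 2 Al ÷ 2 = 1.0000.
Al2O3 fraction = (1.0000 × 101.961) / 142.265 = 101.961/142.265 = 0.7167.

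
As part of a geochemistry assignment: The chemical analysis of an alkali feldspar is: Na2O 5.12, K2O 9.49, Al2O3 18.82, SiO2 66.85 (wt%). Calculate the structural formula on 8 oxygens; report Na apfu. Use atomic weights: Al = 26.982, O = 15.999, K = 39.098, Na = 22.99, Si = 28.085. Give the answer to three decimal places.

5.12 wt% Na2O ÷ 61.979 g/mol = 0.08261 mol, giving 0.16522 Na and 0.08261 O.
9.49 wt% K2O ÷ 94.195 g/mol = 0.10075 mol, giving 0.20150 K and 0.10075 O.
18.82 wt% Al2O3 ÷ 101.961 g/mol = 0.18458 mol, giving 0.36916 Al and 0.55374 O.
66.85 wt% SiO2 ÷ 60.083 g/mol = 1.11263 mol, giving 1.11263 Si and 2.22526 O.
Oxygen sums to 2.96236; scaling by 8/2.96236 = 2.70055 puts the formula on 8 O.
Na: 0.16522 × 2.70055 = 0.446 atoms per formula unit.

0.446 Na apfu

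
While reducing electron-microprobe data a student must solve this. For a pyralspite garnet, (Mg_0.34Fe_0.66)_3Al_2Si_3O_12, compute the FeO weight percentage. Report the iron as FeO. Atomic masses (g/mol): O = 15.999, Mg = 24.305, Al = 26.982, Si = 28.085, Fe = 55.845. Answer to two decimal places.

Formula mass = 465.571 g/mol.
1.98 Fe → 1.9800 mol FeO per formula unit; M(FeO) = 71.844, so FeO mass = 142.251 g.
142.251/465.571 × 100 = 30.55 wt%.

30.55 wt%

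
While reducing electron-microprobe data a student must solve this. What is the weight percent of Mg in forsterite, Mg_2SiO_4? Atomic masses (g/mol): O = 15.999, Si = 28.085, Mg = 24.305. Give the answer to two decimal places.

34.55 weight percent

Formula mass = 2·24.305 + 1·28.085 + 4·15.999 = 140.691 g/mol, of which 48.610 g is Mg.
So Mg makes up 48.610/140.691 = 0.3455 of the mass, i.e. 34.55%.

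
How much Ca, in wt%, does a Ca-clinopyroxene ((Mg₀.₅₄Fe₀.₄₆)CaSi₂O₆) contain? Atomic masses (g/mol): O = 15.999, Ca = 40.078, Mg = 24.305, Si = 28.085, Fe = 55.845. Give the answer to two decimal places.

17.35 wt%

Molar mass of (Mg₀.₅₄Fe₀.₄₆)CaSi₂O₆: 0.54×24.305 + 0.46×55.845 + 1×40.078 + 2×28.085 + 6×15.999 = 231.055 g/mol.
Mass of Ca per formula unit: 1 × 40.078 = 40.078 g.
Weight fraction Ca = 40.078 / 231.055 = 0.1735.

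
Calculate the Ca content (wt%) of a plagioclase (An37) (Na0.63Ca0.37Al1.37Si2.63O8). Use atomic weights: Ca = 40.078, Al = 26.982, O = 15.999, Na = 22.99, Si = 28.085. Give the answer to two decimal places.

Molar mass of Na0.63Ca0.37Al1.37Si2.63O8: 0.63·22.99 + 0.37·40.078 + 1.37·26.982 + 2.63·28.085 + 8·15.999 = 268.133 g/mol.
Mass of Ca per formula unit: 0.37 × 40.078 = 14.829 g.
Weight fraction Ca = 14.829 / 268.133 = 0.0553.

5.53 wt%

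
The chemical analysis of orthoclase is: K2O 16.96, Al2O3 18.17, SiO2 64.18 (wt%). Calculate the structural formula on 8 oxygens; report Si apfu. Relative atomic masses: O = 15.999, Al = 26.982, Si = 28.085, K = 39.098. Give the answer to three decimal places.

16.96 wt% K2O ÷ 94.195 g/mol = 0.18005 mol, giving 0.36010 K and 0.18005 O.
18.17 wt% Al2O3 ÷ 101.961 g/mol = 0.17821 mol, giving 0.35642 Al and 0.53463 O.
64.18 wt% SiO2 ÷ 60.083 g/mol = 1.06819 mol, giving 1.06819 Si and 2.13638 O.
Oxygen sums to 2.85106; scaling by 8/2.85106 = 2.80597 puts the formula on 8 O.
Si: 1.06819 × 2.80597 = 2.997 atoms per formula unit.

2.997 Si apfu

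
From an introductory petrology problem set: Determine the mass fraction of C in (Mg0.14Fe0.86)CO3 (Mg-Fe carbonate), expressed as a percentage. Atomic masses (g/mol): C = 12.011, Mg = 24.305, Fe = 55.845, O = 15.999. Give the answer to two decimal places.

10.78 mass %

Molar mass of (Mg0.14Fe0.86)CO3: 0.14×24.305 + 0.86×55.845 + 1×12.011 + 3×15.999 = 111.437 g/mol.
Mass of C per formula unit: 1 × 12.011 = 12.011 g.
Weight fraction C = 12.011 / 111.437 = 0.1078.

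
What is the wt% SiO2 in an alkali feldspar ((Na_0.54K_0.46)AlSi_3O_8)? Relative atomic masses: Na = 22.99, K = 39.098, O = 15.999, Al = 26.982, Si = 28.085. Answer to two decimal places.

Molar mass of (Na_0.54K_0.46)AlSi_3O_8 = 0.54·22.99 + 0.46·39.098 + 1·26.982 + 3·28.085 + 8·15.999 = 269.629 g/mol.
Each formula unit contains 3 Si, equivalent to 3/1 = 3.0000 mol SiO2.
M(SiO2) = 1×28.085 + 2×15.999 = 60.083 g/mol.
Mass of SiO2 per formula unit = 3.0000 × 60.083 = 180.249 g.
SiO2 wt% = 180.249 / 269.629 × 100 = 66.85%.

66.85 wt%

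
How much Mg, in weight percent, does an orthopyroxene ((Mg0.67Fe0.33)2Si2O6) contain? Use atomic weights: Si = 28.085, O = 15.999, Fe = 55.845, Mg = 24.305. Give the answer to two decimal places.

Molar mass of (Mg0.67Fe0.33)2Si2O6: 1.34×24.305 + 0.66×55.845 + 2×28.085 + 6×15.999 = 221.590 g/mol.
Mass of Mg per formula unit: 1.34 × 24.305 = 32.569 g.
Weight fraction Mg = 32.569 / 221.590 = 0.1470.

14.70 weight percent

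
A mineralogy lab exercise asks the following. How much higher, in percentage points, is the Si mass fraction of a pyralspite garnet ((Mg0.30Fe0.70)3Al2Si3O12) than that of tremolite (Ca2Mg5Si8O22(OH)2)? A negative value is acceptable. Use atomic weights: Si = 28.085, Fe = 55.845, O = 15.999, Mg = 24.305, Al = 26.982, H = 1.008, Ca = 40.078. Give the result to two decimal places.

-9.71 percentage points

Si in (Mg0.30Fe0.70)3Al2Si3O12: molar mass 469.356 g/mol; 3×28.085 = 84.255 g → 17.95 wt%.
Si in Ca2Mg5Si8O22(OH)2: molar mass 812.353 g/mol; 8×28.085 = 224.680 g → 27.66 wt%.
Difference = 17.95 − 27.66 = -9.71 percentage points.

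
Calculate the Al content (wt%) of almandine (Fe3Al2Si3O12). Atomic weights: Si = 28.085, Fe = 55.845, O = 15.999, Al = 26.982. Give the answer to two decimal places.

10.84 wt%

M(Fe3Al2Si3O12) = 497.742 g/mol.
Al contributes 2 × 26.982 = 53.964 g per mole.
53.964/497.742 = 0.1084 → 10.84%.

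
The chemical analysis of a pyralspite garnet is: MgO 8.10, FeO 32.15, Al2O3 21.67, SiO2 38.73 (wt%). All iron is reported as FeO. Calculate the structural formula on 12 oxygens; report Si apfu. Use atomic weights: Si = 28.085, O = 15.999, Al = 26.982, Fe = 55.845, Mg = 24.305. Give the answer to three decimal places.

3.004 Si apfu

8.10 wt% MgO ÷ 40.304 g/mol = 0.20097 mol, giving 0.20097 Mg and 0.20097 O.
32.15 wt% FeO ÷ 71.844 g/mol = 0.44750 mol, giving 0.44750 Fe and 0.44750 O.
21.67 wt% Al2O3 ÷ 101.961 g/mol = 0.21253 mol, giving 0.42506 Al and 0.63759 O.
38.73 wt% SiO2 ÷ 60.083 g/mol = 0.64461 mol, giving 0.64461 Si and 1.28922 O.
Oxygen sums to 2.57528; scaling by 12/2.57528 = 4.65969 puts the formula on 12 O.
Si: 0.64461 × 4.65969 = 3.004 atoms per formula unit.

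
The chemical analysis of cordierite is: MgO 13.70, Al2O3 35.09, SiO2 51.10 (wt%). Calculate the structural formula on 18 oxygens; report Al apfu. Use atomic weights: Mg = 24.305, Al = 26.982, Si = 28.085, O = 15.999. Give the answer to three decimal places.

4.031 Al apfu

MgO: 13.70/40.304 = 0.33992 mol → 0.33992 mol Mg, 0.33992 mol O.
Al2O3: 35.09/101.961 = 0.34415 mol → 0.68830 mol Al, 1.03245 mol O.
SiO2: 51.10/60.083 = 0.85049 mol → 0.85049 mol Si, 1.70098 mol O.
Total oxygen = 3.07335 mol. Normalization factor = 18/3.07335 = 5.85680.
Al per 18 O = 0.68830 × 5.85680 = 4.031.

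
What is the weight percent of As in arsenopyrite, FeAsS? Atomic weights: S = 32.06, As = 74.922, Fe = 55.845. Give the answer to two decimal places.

46.01 weight percent

Molar mass of FeAsS: 1*55.845 + 1*74.922 + 1*32.06 = 162.827 g/mol.
Mass of As per formula unit: 1 × 74.922 = 74.922 g.
Weight fraction As = 74.922 / 162.827 = 0.4601.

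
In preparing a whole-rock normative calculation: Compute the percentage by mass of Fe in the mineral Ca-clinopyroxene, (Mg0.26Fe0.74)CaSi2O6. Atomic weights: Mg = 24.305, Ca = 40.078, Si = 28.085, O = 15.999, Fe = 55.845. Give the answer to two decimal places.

17.23 weight percent

Molar mass of (Mg0.26Fe0.74)CaSi2O6: 0.26×24.305 + 0.74×55.845 + 1×40.078 + 2×28.085 + 6×15.999 = 239.887 g/mol.
Mass of Fe per formula unit: 0.74 × 55.845 = 41.325 g.
Weight fraction Fe = 41.325 / 239.887 = 0.1723.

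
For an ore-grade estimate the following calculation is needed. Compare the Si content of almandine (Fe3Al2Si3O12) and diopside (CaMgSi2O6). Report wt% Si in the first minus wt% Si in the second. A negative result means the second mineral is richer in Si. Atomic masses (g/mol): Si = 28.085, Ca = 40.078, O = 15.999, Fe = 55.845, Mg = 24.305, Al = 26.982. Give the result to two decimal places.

-9.01 percentage points

Si in Fe3Al2Si3O12: molar mass 497.742 g/mol; 3×28.085 = 84.255 g → 16.93 wt%.
Si in CaMgSi2O6: molar mass 216.547 g/mol; 2×28.085 = 56.170 g → 25.94 wt%.
Difference = 16.93 − 25.94 = -9.01 percentage points.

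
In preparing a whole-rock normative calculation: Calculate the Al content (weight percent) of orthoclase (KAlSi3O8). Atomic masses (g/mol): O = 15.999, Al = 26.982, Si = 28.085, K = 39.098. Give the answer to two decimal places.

Formula mass = 1*39.098 + 1*26.982 + 3*28.085 + 8*15.999 = 278.327 g/mol, of which 26.982 g is Al.
So Al makes up 26.982/278.327 = 0.0969 of the mass, i.e. 9.69%.

9.69 weight percent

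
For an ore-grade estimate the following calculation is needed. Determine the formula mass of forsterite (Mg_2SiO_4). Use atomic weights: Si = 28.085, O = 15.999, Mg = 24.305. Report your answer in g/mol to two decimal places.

The formula mass is the sum 2(24.305) + 1(28.085) + 4(15.999).

140.69 g/mol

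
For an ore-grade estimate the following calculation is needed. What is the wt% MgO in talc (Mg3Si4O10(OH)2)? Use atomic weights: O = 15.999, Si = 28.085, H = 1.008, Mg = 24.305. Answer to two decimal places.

31.88 wt%

M(Mg3Si4O10(OH)2) = 379.259 g/mol; M(MgO) = 40.304 g/mol.
Moles MgO per formula unit = 3 Mg ÷ 1 = 3.0000.
MgO fraction = (3.0000 × 40.304) / 379.259 = 120.912/379.259 = 0.3188.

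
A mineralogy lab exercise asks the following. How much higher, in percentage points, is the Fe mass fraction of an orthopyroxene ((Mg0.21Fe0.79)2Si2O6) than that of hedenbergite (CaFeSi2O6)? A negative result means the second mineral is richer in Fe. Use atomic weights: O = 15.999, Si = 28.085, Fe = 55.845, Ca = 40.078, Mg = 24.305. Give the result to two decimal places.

12.70 percentage points

First mineral: 88.235 g Fe in 250.607 g formula = 35.21 wt% Fe.
Second mineral: 55.845 g Fe in 248.087 g formula = 22.51 wt% Fe.
35.21% − 22.51% gives a difference of 12.70 percentage points.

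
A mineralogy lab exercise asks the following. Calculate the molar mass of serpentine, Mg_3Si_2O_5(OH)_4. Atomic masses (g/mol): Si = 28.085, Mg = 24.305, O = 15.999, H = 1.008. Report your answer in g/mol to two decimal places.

Mg: 3 × 24.305 = 72.9150
Si: 2 × 28.085 = 56.1700
O: 9 × 15.999 = 143.9910
H: 4 × 1.008 = 4.0320
Summing the contributions gives the formula mass.

277.11 g/mol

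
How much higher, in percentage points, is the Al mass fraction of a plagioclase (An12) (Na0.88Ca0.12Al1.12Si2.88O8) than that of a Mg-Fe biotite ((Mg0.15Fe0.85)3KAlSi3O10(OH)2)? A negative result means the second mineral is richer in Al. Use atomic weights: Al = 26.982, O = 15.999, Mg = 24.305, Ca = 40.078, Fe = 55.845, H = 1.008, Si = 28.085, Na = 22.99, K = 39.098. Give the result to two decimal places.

M(Na0.88Ca0.12Al1.12Si2.88O8) = 264.137 g/mol, so wt% Al = 30.220/264.137 × 100 = 11.44%.
M((Mg0.15Fe0.85)3KAlSi3O10(OH)2) = 497.681 g/mol, so wt% Al = 26.982/497.681 × 100 = 5.42%.
11.44 − 5.42 = 6.02 pp.

6.02 percentage points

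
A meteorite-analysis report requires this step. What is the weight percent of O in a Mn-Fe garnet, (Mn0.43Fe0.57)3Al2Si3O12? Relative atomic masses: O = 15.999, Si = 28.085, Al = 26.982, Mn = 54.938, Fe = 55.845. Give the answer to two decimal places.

38.66 weight percent

M((Mn0.43Fe0.57)3Al2Si3O12) = 496.572 g/mol.
O contributes 12 × 15.999 = 191.988 g per mole.
191.988/496.572 = 0.3866 → 38.66%.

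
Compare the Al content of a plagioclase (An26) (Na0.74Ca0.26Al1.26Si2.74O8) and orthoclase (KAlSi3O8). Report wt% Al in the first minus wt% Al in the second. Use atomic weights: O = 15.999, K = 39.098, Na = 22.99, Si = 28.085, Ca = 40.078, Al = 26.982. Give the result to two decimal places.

M(Na0.74Ca0.26Al1.26Si2.74O8) = 266.375 g/mol, so wt% Al = 33.997/266.375 × 100 = 12.76%.
M(KAlSi3O8) = 278.327 g/mol, so wt% Al = 26.982/278.327 × 100 = 9.69%.
12.76 − 9.69 = 3.07 pp.

3.07 percentage points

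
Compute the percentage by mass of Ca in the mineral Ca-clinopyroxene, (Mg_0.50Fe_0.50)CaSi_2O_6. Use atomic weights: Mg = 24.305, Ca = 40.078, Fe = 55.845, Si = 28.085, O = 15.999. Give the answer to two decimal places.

Formula mass = 0.50·24.305 + 0.50·55.845 + 1·40.078 + 2·28.085 + 6·15.999 = 232.317 g/mol, of which 40.078 g is Ca.
So Ca makes up 40.078/232.317 = 0.1725 of the mass, i.e. 17.25%.

17.25 weight percent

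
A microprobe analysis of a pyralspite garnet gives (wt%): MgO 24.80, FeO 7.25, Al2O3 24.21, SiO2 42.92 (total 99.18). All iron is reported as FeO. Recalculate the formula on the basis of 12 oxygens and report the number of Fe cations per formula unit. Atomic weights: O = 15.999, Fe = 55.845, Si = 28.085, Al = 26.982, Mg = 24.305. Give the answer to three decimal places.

0.424 Fe apfu

MgO: 24.80/40.304 = 0.61532 mol → 0.61532 mol Mg, 0.61532 mol O.
FeO: 7.25/71.844 = 0.10091 mol → 0.10091 mol Fe, 0.10091 mol O.
Al2O3: 24.21/101.961 = 0.23744 mol → 0.47488 mol Al, 0.71232 mol O.
SiO2: 42.92/60.083 = 0.71435 mol → 0.71435 mol Si, 1.42870 mol O.
Total oxygen = 2.85725 mol. Normalization factor = 12/2.85725 = 4.19984.
Fe per 12 O = 0.10091 × 4.19984 = 0.424.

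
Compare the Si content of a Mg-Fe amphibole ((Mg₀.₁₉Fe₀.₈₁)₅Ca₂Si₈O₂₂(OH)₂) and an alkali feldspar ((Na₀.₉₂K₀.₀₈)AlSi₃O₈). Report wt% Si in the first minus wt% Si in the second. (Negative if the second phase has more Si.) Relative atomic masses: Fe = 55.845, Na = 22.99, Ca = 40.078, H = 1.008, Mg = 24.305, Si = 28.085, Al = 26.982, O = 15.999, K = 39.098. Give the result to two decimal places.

M((Mg₀.₁₉Fe₀.₈₁)₅Ca₂Si₈O₂₂(OH)₂) = 940.090 g/mol, so wt% Si = 224.680/940.090 × 100 = 23.90%.
M((Na₀.₉₂K₀.₀₈)AlSi₃O₈) = 263.508 g/mol, so wt% Si = 84.255/263.508 × 100 = 31.97%.
23.90 − 31.97 = -8.07 pp.

-8.07 percentage points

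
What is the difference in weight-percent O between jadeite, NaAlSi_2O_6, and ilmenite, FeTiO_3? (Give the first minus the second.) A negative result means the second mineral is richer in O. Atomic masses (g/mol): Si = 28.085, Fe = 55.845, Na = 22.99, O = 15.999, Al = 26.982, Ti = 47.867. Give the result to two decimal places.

15.85 percentage points

O in NaAlSi_2O_6: molar mass 202.136 g/mol; 6×15.999 = 95.994 g → 47.49 wt%.
O in FeTiO_3: molar mass 151.709 g/mol; 3×15.999 = 47.997 g → 31.64 wt%.
Difference = 47.49 − 31.64 = 15.85 percentage points.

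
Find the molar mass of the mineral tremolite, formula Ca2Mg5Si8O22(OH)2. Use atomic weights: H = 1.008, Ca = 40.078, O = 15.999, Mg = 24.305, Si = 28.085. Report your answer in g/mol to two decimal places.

812.35 g/mol

The formula mass is the sum 2×40.078 + 5×24.305 + 8×28.085 + 24×15.999 + 2×1.008.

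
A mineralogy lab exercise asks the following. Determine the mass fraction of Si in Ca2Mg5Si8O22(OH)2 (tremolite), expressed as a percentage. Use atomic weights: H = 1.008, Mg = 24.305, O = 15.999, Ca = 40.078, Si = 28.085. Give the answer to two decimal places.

Molar mass of Ca2Mg5Si8O22(OH)2: 2×40.078 + 5×24.305 + 8×28.085 + 24×15.999 + 2×1.008 = 812.353 g/mol.
Mass of Si per formula unit: 8 × 28.085 = 224.680 g.
Weight fraction Si = 224.680 / 812.353 = 0.2766.

27.66 mass %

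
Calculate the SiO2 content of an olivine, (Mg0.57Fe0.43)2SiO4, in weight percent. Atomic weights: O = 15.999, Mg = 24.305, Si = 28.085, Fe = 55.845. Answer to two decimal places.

35.80 wt%

M((Mg0.57Fe0.43)2SiO4) = 167.815 g/mol; M(SiO2) = 60.083 g/mol.
Moles SiO2 per formula unit = 1 Si ÷ 1 = 1.0000.
SiO2 fraction = (1.0000 × 60.083) / 167.815 = 60.083/167.815 = 0.3580.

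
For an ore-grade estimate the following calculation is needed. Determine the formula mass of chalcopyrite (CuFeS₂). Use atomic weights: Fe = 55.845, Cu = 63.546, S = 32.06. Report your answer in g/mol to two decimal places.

The formula mass is the sum 1(63.546) + 1(55.845) + 2(32.06).

183.51 g/mol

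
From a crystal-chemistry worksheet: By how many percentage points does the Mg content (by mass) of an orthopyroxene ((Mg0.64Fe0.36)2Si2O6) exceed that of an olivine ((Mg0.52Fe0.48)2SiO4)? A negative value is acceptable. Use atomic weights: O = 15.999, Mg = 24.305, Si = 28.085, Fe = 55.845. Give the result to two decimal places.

-0.86 percentage points

First mineral: 31.110 g Mg in 223.483 g formula = 13.92 wt% Mg.
Second mineral: 25.277 g Mg in 170.969 g formula = 14.78 wt% Mg.
13.92% − 14.78% gives a difference of -0.86 percentage points.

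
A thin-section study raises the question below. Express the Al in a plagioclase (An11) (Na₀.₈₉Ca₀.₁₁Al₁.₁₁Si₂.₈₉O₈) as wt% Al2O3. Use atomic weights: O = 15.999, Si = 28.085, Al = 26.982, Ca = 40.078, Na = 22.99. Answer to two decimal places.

Formula mass = 263.977 g/mol.
1.11 Al → 0.5550 mol Al2O3 per formula unit; M(Al2O3) = 101.961, so Al2O3 mass = 56.588 g.
56.588/263.977 × 100 = 21.44 wt%.

21.44 wt%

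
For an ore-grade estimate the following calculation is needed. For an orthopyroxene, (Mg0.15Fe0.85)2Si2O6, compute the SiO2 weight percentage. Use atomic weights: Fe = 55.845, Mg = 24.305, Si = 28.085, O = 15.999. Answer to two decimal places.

47.24 wt%

Molar mass of (Mg0.15Fe0.85)2Si2O6 = 0.30*24.305 + 1.70*55.845 + 2*28.085 + 6*15.999 = 254.392 g/mol.
Each formula unit contains 2 Si, equivalent to 2/1 = 2.0000 mol SiO2.
M(SiO2) = 1×28.085 + 2×15.999 = 60.083 g/mol.
Mass of SiO2 per formula unit = 2.0000 × 60.083 = 120.166 g.
SiO2 wt% = 120.166 / 254.392 × 100 = 47.24%.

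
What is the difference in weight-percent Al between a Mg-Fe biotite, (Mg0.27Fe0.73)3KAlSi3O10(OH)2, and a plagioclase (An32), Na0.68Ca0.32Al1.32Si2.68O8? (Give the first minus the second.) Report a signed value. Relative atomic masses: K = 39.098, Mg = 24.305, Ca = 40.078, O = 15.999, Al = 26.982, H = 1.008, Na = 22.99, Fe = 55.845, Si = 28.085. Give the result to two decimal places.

M((Mg0.27Fe0.73)3KAlSi3O10(OH)2) = 486.327 g/mol, so wt% Al = 26.982/486.327 × 100 = 5.55%.
M(Na0.68Ca0.32Al1.32Si2.68O8) = 267.334 g/mol, so wt% Al = 35.616/267.334 × 100 = 13.32%.
5.55 − 13.32 = -7.77 pp.

-7.77 percentage points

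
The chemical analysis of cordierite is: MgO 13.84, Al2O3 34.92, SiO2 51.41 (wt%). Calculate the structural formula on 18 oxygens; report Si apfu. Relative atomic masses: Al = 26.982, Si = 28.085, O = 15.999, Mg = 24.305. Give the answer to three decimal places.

13.84 wt% MgO ÷ 40.304 g/mol = 0.34339 mol, giving 0.34339 Mg and 0.34339 O.
34.92 wt% Al2O3 ÷ 101.961 g/mol = 0.34248 mol, giving 0.68496 Al and 1.02744 O.
51.41 wt% SiO2 ÷ 60.083 g/mol = 0.85565 mol, giving 0.85565 Si and 1.71130 O.
Oxygen sums to 3.08213; scaling by 18/3.08213 = 5.84012 puts the formula on 18 O.
Si: 0.85565 × 5.84012 = 4.997 atoms per formula unit.

4.997 Si apfu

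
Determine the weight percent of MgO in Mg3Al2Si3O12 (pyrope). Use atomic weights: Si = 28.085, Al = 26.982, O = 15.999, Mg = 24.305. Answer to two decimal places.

29.99 wt%

M(Mg3Al2Si3O12) = 403.122 g/mol; M(MgO) = 40.304 g/mol.
Moles MgO per formula unit = 3 Mg ÷ 1 = 3.0000.
MgO fraction = (3.0000 × 40.304) / 403.122 = 120.912/403.122 = 0.2999.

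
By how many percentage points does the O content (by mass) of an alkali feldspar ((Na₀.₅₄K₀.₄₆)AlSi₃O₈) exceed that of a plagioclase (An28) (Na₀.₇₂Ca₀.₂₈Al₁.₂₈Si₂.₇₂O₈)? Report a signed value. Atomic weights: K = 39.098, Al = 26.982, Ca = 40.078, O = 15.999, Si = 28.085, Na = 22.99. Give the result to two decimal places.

-0.52 percentage points

O in (Na₀.₅₄K₀.₄₆)AlSi₃O₈: molar mass 269.629 g/mol; 8×15.999 = 127.992 g → 47.47 wt%.
O in Na₀.₇₂Ca₀.₂₈Al₁.₂₈Si₂.₇₂O₈: molar mass 266.695 g/mol; 8×15.999 = 127.992 g → 47.99 wt%.
Difference = 47.47 − 47.99 = -0.52 percentage points.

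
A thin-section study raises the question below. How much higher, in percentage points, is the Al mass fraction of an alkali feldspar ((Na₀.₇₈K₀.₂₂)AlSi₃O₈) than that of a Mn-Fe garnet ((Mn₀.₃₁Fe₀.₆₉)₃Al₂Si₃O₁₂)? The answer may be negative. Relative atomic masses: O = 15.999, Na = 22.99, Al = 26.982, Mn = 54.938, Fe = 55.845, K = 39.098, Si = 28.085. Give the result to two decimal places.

First mineral: 26.982 g Al in 265.763 g formula = 10.15 wt% Al.
Second mineral: 53.964 g Al in 496.898 g formula = 10.86 wt% Al.
10.15% − 10.86% gives a difference of -0.71 percentage points.

-0.71 percentage points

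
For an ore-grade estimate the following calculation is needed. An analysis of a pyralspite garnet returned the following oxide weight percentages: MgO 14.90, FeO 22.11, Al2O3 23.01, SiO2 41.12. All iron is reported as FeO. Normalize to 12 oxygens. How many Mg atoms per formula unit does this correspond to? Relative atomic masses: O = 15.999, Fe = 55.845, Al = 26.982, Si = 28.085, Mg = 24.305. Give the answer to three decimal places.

14.90 wt% MgO ÷ 40.304 g/mol = 0.36969 mol, giving 0.36969 Mg and 0.36969 O.
22.11 wt% FeO ÷ 71.844 g/mol = 0.30775 mol, giving 0.30775 Fe and 0.30775 O.
23.01 wt% Al2O3 ÷ 101.961 g/mol = 0.22567 mol, giving 0.45134 Al and 0.67701 O.
41.12 wt% SiO2 ÷ 60.083 g/mol = 0.68439 mol, giving 0.68439 Si and 1.36878 O.
Oxygen sums to 2.72323; scaling by 12/2.72323 = 4.40653 puts the formula on 12 O.
Mg: 0.36969 × 4.40653 = 1.629 atoms per formula unit.

1.629 Mg apfu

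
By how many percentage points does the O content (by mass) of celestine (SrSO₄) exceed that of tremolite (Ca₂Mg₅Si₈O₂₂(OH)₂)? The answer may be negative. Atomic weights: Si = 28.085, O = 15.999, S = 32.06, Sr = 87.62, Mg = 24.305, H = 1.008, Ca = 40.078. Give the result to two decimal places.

First mineral: 63.996 g O in 183.676 g formula = 34.84 wt% O.
Second mineral: 383.976 g O in 812.353 g formula = 47.27 wt% O.
34.84% − 47.27% gives a difference of -12.43 percentage points.

-12.43 percentage points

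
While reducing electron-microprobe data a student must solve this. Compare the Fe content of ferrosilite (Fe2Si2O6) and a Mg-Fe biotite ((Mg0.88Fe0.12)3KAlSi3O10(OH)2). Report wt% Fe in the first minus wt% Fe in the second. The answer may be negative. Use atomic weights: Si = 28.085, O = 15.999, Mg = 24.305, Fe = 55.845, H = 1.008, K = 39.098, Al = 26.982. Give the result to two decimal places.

First mineral: 111.690 g Fe in 263.854 g formula = 42.33 wt% Fe.
Second mineral: 20.104 g Fe in 428.608 g formula = 4.69 wt% Fe.
42.33% − 4.69% gives a difference of 37.64 percentage points.

37.64 percentage points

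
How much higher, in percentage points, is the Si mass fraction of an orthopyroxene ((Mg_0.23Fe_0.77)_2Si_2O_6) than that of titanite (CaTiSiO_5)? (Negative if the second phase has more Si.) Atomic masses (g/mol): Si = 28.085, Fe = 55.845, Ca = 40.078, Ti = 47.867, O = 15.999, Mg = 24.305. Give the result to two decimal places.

8.20 percentage points

First mineral: 56.170 g Si in 249.346 g formula = 22.53 wt% Si.
Second mineral: 28.085 g Si in 196.025 g formula = 14.33 wt% Si.
22.53% − 14.33% gives a difference of 8.20 percentage points.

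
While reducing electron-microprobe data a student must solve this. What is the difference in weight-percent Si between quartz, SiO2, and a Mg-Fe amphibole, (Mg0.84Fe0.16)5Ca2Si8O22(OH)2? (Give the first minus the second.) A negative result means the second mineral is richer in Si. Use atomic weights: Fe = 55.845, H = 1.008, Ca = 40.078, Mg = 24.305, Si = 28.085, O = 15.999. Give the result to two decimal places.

Si in SiO2: molar mass 60.083 g/mol; 1×28.085 = 28.085 g → 46.74 wt%.
Si in (Mg0.84Fe0.16)5Ca2Si8O22(OH)2: molar mass 837.585 g/mol; 8×28.085 = 224.680 g → 26.82 wt%.
Difference = 46.74 − 26.82 = 19.92 percentage points.

19.92 percentage points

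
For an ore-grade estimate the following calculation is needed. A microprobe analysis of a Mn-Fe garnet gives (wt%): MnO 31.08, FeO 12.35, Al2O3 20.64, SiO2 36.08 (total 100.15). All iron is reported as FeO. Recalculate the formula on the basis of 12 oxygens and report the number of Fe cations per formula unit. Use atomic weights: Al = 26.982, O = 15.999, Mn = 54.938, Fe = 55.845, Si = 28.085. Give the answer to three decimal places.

31.08 wt% MnO ÷ 70.937 g/mol = 0.43814 mol, giving 0.43814 Mn and 0.43814 O.
12.35 wt% FeO ÷ 71.844 g/mol = 0.17190 mol, giving 0.17190 Fe and 0.17190 O.
20.64 wt% Al2O3 ÷ 101.961 g/mol = 0.20243 mol, giving 0.40486 Al and 0.60729 O.
36.08 wt% SiO2 ÷ 60.083 g/mol = 0.60050 mol, giving 0.60050 Si and 1.20100 O.
Oxygen sums to 2.41833; scaling by 12/2.41833 = 4.96210 puts the formula on 12 O.
Fe: 0.17190 × 4.96210 = 0.853 atoms per formula unit.

0.853 Fe apfu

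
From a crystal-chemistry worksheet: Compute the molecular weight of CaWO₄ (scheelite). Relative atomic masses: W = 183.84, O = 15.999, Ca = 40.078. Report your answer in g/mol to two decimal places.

287.91 g/mol

The formula mass is the sum 1×40.078 + 1×183.84 + 4×15.999.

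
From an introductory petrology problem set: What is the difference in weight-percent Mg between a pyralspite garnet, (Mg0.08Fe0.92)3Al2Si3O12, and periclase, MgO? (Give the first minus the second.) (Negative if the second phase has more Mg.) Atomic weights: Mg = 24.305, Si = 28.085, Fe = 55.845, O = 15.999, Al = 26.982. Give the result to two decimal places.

-59.11 percentage points

M((Mg0.08Fe0.92)3Al2Si3O12) = 490.172 g/mol, so wt% Mg = 5.833/490.172 × 100 = 1.19%.
M(MgO) = 40.304 g/mol, so wt% Mg = 24.305/40.304 × 100 = 60.30%.
1.19 − 60.30 = -59.11 pp.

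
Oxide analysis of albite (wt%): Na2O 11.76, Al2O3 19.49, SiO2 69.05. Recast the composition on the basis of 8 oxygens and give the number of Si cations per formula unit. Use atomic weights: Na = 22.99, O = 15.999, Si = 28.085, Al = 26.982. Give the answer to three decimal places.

3.003 Si apfu

Na2O (M=61.979): mol = 0.18974; Na = 0.37948, O = 0.18974.
Al2O3 (M=101.961): mol = 0.19115; Al = 0.38230, O = 0.57345.
SiO2 (M=60.083): mol = 1.14924; Si = 1.14924, O = 2.29848.
ΣO = 3.06167; factor = 8/ΣO = 2.61295.
Si apfu = 1.14924 × 2.61295 = 3.003.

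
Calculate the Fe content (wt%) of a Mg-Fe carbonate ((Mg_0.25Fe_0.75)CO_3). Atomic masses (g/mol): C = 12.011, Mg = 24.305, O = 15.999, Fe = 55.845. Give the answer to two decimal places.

M((Mg_0.25Fe_0.75)CO_3) = 107.968 g/mol.
Fe contributes 0.75 × 55.845 = 41.884 g per mole.
41.884/107.968 = 0.3879 → 38.79%.

38.79 wt%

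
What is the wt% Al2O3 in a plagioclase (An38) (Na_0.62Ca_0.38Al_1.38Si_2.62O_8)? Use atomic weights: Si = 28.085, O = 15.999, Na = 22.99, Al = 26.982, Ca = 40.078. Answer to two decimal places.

Formula mass = 268.293 g/mol.
1.38 Al → 0.6900 mol Al2O3 per formula unit; M(Al2O3) = 101.961, so Al2O3 mass = 70.353 g.
70.353/268.293 × 100 = 26.22 wt%.

26.22 wt%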